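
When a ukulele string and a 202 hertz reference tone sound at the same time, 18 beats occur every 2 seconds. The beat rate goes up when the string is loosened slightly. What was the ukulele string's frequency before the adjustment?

193 Hz

Beat frequency = 18/2 = 9 Hz.
|f − 202| = 9, so the ukulele string was at either 193 Hz or 211 Hz.
Reducing tension lowers a string's frequency; the adjustment lowers the ukulele string's frequency.
The beat rate rose, so the adjustment moved the ukulele string further from 202 Hz — it was already below the reference.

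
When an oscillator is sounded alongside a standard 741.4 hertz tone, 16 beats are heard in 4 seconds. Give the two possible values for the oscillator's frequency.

Beat frequency = 16/4 = 4 Hz.
|f − 741.4| = 4, so f = 741.4 ± 4.

737.4 Hz or 745.4 Hz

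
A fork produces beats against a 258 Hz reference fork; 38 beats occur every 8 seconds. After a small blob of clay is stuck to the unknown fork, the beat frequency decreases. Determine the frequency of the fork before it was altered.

Beat frequency = 38/8 = 4.75 Hz.
|f − 258| = 4.75, so the fork was at either 253.25 Hz or 262.75 Hz.
Adding mass to a fork lowers its frequency; the adjustment lowers the fork's frequency.
The beat rate fell, so the adjustment moved the fork toward 258 Hz — it must have started above the reference.

262.75 Hz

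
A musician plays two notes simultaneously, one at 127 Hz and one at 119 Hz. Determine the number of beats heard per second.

The beat frequency equals the magnitude of the frequency difference.
|127 − 119| = 8 Hz.

8 Hz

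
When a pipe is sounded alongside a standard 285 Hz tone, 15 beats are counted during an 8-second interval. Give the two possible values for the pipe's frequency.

283.125 Hz or 286.875 Hz

Beat frequency = 15/8 = 1.875 Hz.
|f − 285| = 1.875, so f = 285 ± 1.875.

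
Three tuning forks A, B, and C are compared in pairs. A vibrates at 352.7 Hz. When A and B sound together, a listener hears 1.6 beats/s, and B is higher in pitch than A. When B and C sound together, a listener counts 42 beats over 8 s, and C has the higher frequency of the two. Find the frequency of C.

B is above A, so f_B = 352.7 + 1.6 = 354.3 Hz.
B–C: Beat frequency = 42/8 = 5.25 Hz.
C is above B, so f_C = 354.3 + 5.25 = 359.55 Hz.

359.55 Hz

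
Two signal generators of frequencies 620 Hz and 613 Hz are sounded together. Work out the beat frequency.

7 Hz

f_beat = |f₁ − f₂|.
|620 − 613| = 7 Hz.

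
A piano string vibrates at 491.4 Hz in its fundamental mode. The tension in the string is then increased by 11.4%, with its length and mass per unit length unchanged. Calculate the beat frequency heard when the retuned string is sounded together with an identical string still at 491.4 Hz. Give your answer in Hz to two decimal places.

For a string, f ∝ √T, so the new frequency is 491.4·√1.114 = 518.6540 Hz.
f_beat = |518.6540 − 491.4| = 27.25 Hz.

27.25 Hz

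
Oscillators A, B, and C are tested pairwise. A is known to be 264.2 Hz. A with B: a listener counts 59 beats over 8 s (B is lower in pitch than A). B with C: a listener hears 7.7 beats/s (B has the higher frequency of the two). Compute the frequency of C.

A–B: Beat frequency = 59/8 = 7.375 Hz.
B is below A, so f_B = 264.2 − 7.375 = 256.825 Hz.
C is below B, so f_C = 256.825 − 7.7 = 249.125 Hz.

249.125 Hz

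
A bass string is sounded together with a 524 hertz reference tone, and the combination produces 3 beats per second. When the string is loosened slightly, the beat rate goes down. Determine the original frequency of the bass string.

527 Hz

|f − 524| = 3, so the bass string was at either 521 Hz or 527 Hz.
Reducing tension lowers a string's frequency; the adjustment lowers the bass string's frequency.
The beat rate fell, so the adjustment moved the bass string toward 524 Hz — it must have started above the reference.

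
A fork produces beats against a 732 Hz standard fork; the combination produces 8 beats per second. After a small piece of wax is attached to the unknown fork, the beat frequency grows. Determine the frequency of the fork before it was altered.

724 Hz

|f − 732| = 8, so the fork was at either 724 Hz or 740 Hz.
Loading a fork with wax lowers its frequency; the adjustment lowers the fork's frequency.
The beat rate rose, so the adjustment moved the fork further from 732 Hz — it was already below the reference.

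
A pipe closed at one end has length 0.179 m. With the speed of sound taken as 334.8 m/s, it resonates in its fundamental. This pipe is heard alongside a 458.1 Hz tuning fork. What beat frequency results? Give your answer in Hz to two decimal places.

9.50 Hz

Closed pipe (odd harmonics): f_n = n·v/(4L) = 1·334.8/(4·0.179) = 467.5978 Hz.
f_beat = |467.5978 − 458.1| = 9.50 Hz.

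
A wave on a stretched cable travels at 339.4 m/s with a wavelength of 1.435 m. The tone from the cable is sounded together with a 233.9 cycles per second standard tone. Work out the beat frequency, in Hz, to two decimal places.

2.62 Hz

Source frequency f = v/λ = 339.4/1.435 = 236.5157 Hz.
f_beat = |236.5157 − 233.9| = 2.62 Hz.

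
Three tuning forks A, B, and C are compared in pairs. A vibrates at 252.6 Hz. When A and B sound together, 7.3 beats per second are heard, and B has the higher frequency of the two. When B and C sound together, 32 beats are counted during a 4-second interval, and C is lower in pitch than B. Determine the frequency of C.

251.9 Hz

B is above A, so f_B = 252.6 + 7.3 = 259.9 Hz.
B–C: Beat frequency = 32/4 = 8 Hz.
C is below B, so f_C = 259.9 − 8 = 251.9 Hz.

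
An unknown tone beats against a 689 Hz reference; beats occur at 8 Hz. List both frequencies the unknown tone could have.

|f − 689| = 8, so f = 689 ± 8.

681 Hz or 697 Hz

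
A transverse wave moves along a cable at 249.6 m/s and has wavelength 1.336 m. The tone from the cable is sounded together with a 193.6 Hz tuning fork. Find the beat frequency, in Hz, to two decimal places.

6.77 Hz

Source frequency f = v/λ = 249.6/1.336 = 186.8263 Hz.
f_beat = |186.8263 − 193.6| = 6.77 Hz.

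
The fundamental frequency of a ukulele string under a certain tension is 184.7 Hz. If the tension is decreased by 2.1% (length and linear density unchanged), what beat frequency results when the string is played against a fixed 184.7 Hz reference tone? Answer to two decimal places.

For a string, f ∝ √T, so the new frequency is 184.7·√0.979 = 182.7504 Hz.
f_beat = |182.7504 − 184.7| = 1.95 Hz.

1.95 Hz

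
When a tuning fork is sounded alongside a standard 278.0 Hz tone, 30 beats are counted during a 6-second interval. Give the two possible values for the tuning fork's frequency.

Beat frequency = 30/6 = 5 Hz.
|f − 278.0| = 5, so f = 278.0 ± 5.

273 Hz or 283 Hz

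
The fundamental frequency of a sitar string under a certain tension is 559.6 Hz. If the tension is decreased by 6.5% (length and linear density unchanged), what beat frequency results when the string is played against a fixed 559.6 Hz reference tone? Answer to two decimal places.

18.49 Hz

For a string, f ∝ √T, so the new frequency is 559.6·√0.935 = 541.1074 Hz.
f_beat = |541.1074 − 559.6| = 18.49 Hz.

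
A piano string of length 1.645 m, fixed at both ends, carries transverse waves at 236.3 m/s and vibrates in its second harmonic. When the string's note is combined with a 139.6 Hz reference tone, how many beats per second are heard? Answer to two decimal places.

For a string fixed at both ends, f_n = n·v/(2L) = 2·236.3/(2·1.645) = 143.6474 Hz.
f_beat = |143.6474 − 139.6| = 4.05 Hz.

4.05 Hz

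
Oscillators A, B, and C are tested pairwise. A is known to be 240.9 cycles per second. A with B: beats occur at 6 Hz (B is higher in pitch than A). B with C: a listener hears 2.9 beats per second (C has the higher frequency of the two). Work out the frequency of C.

249.8 Hz

B is above A, so f_B = 240.9 + 6 = 246.9 Hz.
C is above B, so f_C = 246.9 + 2.9 = 249.8 Hz.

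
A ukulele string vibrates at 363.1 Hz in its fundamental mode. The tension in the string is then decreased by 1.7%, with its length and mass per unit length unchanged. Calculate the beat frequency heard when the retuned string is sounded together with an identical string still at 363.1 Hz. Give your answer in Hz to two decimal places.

3.10 Hz

For a string, f ∝ √T, so the new frequency is 363.1·√0.983 = 360.0004 Hz.
f_beat = |360.0004 − 363.1| = 3.10 Hz.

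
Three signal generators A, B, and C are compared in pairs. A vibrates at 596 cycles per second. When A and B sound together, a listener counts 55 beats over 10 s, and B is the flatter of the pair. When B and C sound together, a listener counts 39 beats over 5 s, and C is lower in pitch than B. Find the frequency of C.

A–B: Beat frequency = 55/10 = 5.5 Hz.
B is below A, so f_B = 596 − 5.5 = 590.5 Hz.
B–C: Beat frequency = 39/5 = 7.8 Hz.
C is below B, so f_C = 590.5 − 7.8 = 582.7 Hz.

582.7 Hz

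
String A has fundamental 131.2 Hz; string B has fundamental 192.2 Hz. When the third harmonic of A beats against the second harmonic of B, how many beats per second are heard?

9.2 Hz

Third harmonic of the first: 3·131.2 = 393.6 Hz.
Second harmonic of the second: 2·192.2 = 384.4 Hz.
f_beat = |393.6 − 384.4| = 9.2 Hz.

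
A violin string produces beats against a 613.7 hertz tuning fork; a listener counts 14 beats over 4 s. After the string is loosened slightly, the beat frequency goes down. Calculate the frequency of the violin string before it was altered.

Beat frequency = 14/4 = 3.5 Hz.
|f − 613.7| = 3.5, so the violin string was at either 610.2 Hz or 617.2 Hz.
Reducing tension lowers a string's frequency; the adjustment lowers the violin string's frequency.
The beat rate fell, so the adjustment moved the violin string toward 613.7 Hz — it must have started above the reference.

617.2 Hz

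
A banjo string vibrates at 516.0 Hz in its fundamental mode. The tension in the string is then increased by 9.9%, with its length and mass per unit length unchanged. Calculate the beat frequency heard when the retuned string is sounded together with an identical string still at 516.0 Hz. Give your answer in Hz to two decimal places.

For a string, f ∝ √T, so the new frequency is 516.0·√1.099 = 540.9393 Hz.
f_beat = |540.9393 − 516.0| = 24.94 Hz.

24.94 Hz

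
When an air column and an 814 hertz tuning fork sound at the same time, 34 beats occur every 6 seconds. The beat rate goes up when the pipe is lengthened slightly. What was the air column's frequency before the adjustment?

Beat frequency = 34/6 = 5.6667 Hz.
|f − 814| = 5.6667, so the air column was at either 808.3333 Hz or 819.6667 Hz.
A longer pipe has a lower fundamental; the adjustment lowers the air column's frequency.
The beat rate rose, so the adjustment moved the air column further from 814 Hz — it was already below the reference.

808.3333 Hz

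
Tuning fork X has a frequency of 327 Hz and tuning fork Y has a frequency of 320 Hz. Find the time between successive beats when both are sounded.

0.143 s

f_beat = |327 − 320| = 7 Hz.
Beat period T = 1 / f_beat = 1 / 7 s.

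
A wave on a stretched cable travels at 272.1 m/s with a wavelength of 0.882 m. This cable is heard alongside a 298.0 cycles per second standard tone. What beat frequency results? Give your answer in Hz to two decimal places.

10.50 Hz

Source frequency f = v/λ = 272.1/0.882 = 308.5034 Hz.
f_beat = |308.5034 − 298.0| = 10.50 Hz.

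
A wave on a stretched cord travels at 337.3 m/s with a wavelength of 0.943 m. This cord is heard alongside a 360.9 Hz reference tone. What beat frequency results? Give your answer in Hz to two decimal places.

3.21 Hz

Source frequency f = v/λ = 337.3/0.943 = 357.6882 Hz.
f_beat = |357.6882 − 360.9| = 3.21 Hz.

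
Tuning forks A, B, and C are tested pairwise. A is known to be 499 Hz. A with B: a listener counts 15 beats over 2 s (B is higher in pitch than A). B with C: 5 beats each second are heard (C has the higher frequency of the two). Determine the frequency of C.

511.5 Hz

A–B: Beat frequency = 15/2 = 7.5 Hz.
B is above A, so f_B = 499 + 7.5 = 506.5 Hz.
C is above B, so f_C = 506.5 + 5 = 511.5 Hz.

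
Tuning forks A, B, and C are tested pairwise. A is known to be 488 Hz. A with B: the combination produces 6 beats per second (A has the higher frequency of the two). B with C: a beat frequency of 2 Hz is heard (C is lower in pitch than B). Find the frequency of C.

480 Hz

B is below A, so f_B = 488 − 6 = 482 Hz.
C is below B, so f_C = 482 − 2 = 480 Hz.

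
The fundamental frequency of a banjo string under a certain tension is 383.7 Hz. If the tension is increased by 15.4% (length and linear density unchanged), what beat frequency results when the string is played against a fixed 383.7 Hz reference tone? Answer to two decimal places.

For a string, f ∝ √T, so the new frequency is 383.7·√1.154 = 412.1874 Hz.
f_beat = |412.1874 − 383.7| = 28.49 Hz.

28.49 Hz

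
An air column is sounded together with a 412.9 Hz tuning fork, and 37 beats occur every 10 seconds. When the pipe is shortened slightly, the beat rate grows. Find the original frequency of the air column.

Beat frequency = 37/10 = 3.7 Hz.
|f − 412.9| = 3.7, so the air column was at either 409.2 Hz or 416.6 Hz.
A shorter pipe has a higher fundamental; the adjustment raises the air column's frequency.
The beat rate rose, so the adjustment moved the air column further from 412.9 Hz — it was already above the reference.

416.6 Hz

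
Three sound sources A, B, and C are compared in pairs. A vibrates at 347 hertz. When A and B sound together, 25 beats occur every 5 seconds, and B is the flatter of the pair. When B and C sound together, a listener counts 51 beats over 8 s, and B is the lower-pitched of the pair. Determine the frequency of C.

A–B: Beat frequency = 25/5 = 5 Hz.
B is below A, so f_B = 347 − 5 = 342 Hz.
B–C: Beat frequency = 51/8 = 6.375 Hz.
C is above B, so f_C = 342 + 6.375 = 348.375 Hz.

348.375 Hz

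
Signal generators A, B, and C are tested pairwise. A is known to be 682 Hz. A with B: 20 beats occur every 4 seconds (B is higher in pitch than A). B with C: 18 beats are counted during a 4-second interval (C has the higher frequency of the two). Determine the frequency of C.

691.5 Hz

A–B: Beat frequency = 20/4 = 5 Hz.
B is above A, so f_B = 682 + 5 = 687 Hz.
B–C: Beat frequency = 18/4 = 4.5 Hz.
C is above B, so f_C = 687 + 4.5 = 691.5 Hz.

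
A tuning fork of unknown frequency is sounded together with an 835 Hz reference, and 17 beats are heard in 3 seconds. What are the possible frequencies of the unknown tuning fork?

Beat frequency = 17/3 = 5.6667 Hz.
|f − 835| = 5.6667, so f = 835 ± 5.6667.

829.3333 Hz or 840.6667 Hz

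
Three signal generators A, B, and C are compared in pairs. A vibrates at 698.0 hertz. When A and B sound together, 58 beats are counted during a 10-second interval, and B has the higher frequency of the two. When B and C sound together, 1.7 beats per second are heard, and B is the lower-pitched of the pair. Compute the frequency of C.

A–B: Beat frequency = 58/10 = 5.8 Hz.
B is above A, so f_B = 698.0 + 5.8 = 703.8 Hz.
C is above B, so f_C = 703.8 + 1.7 = 705.5 Hz.

705.5 Hz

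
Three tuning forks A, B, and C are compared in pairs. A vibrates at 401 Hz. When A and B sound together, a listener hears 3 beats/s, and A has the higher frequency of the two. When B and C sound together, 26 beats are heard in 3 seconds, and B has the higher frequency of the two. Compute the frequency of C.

389.3333 Hz

B is below A, so f_B = 401 − 3 = 398 Hz.
B–C: Beat frequency = 26/3 = 8.6667 Hz.
C is below B, so f_C = 398 − 8.6667 = 389.3333 Hz.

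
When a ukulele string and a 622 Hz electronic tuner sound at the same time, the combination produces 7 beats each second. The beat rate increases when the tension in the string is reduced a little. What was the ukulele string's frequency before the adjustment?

|f − 622| = 7, so the ukulele string was at either 615 Hz or 629 Hz.
Lower tension means lower frequency; the adjustment lowers the ukulele string's frequency.
The beat rate rose, so the adjustment moved the ukulele string further from 622 Hz — it was already below the reference.

615 Hz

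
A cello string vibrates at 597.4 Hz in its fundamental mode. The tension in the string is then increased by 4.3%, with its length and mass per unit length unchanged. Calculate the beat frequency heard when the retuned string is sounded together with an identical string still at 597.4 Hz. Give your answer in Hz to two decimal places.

12.71 Hz

For a string, f ∝ √T, so the new frequency is 597.4·√1.043 = 610.1089 Hz.
f_beat = |610.1089 − 597.4| = 12.71 Hz.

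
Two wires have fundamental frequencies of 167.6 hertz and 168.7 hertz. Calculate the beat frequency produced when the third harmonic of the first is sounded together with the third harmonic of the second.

3.3 Hz

Third harmonic of the first: 3·167.6 = 502.8 Hz.
Third harmonic of the second: 3·168.7 = 506.1 Hz.
f_beat = |502.8 − 506.1| = 3.3 Hz.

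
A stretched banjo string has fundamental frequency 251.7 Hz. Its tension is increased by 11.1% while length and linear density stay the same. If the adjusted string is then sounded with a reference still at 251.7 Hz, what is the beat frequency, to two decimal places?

13.60 Hz

For a string, f ∝ √T, so the new frequency is 251.7·√1.111 = 265.3018 Hz.
f_beat = |265.3018 − 251.7| = 13.60 Hz.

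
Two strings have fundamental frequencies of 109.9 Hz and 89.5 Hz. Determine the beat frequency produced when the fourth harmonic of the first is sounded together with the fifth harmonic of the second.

Fourth harmonic of the first: 4·109.9 = 439.6 Hz.
Fifth harmonic of the second: 5·89.5 = 447.5 Hz.
f_beat = |439.6 − 447.5| = 7.9 Hz.

7.9 Hz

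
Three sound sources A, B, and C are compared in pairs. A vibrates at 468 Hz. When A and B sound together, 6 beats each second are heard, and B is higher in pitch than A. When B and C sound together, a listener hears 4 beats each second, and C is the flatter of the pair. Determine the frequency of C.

470 Hz

B is above A, so f_B = 468 + 6 = 474 Hz.
C is below B, so f_C = 474 − 4 = 470 Hz.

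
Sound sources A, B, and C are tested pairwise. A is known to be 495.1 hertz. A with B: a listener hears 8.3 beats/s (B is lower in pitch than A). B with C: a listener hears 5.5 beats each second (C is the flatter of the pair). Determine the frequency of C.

481.3 Hz

B is below A, so f_B = 495.1 − 8.3 = 486.8 Hz.
C is below B, so f_C = 486.8 − 5.5 = 481.3 Hz.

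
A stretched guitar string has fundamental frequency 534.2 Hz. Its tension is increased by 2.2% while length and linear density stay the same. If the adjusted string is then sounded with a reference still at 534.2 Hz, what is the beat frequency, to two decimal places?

5.84 Hz

For a string, f ∝ √T, so the new frequency is 534.2·√1.022 = 540.0442 Hz.
f_beat = |540.0442 − 534.2| = 5.84 Hz.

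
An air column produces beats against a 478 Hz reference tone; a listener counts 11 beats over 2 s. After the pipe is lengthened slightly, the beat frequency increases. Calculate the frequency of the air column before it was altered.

Beat frequency = 11/2 = 5.5 Hz.
|f − 478| = 5.5, so the air column was at either 472.5 Hz or 483.5 Hz.
A longer pipe has a lower fundamental; the adjustment lowers the air column's frequency.
The beat rate rose, so the adjustment moved the air column further from 478 Hz — it was already below the reference.

472.5 Hz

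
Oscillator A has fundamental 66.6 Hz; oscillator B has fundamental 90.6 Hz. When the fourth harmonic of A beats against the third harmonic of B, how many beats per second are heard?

Fourth harmonic of the first: 4·66.6 = 266.4 Hz.
Third harmonic of the second: 3·90.6 = 271.8 Hz.
f_beat = |266.4 − 271.8| = 5.4 Hz.

5.4 Hz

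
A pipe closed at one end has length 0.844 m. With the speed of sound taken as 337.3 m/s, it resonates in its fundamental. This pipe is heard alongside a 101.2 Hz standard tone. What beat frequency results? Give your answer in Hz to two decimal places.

Closed pipe (odd harmonics): f_n = n·v/(4L) = 1·337.3/(4·0.844) = 99.9111 Hz.
f_beat = |99.9111 − 101.2| = 1.29 Hz.

1.29 Hz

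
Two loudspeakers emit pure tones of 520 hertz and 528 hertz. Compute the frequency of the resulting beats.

The beat frequency equals the magnitude of the frequency difference.
|520 − 528| = 8 Hz.

8 Hz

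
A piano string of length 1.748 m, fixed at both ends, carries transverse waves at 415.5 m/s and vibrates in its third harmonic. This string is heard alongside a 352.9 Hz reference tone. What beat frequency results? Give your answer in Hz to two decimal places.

For a string fixed at both ends, f_n = n·v/(2L) = 3·415.5/(2·1.748) = 356.5503 Hz.
f_beat = |356.5503 − 352.9| = 3.65 Hz.

3.65 Hz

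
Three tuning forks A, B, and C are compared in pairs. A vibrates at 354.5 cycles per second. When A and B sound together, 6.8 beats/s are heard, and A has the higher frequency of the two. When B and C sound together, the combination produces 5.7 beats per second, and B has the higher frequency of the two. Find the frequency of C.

B is below A, so f_B = 354.5 − 6.8 = 347.7 Hz.
C is below B, so f_C = 347.7 − 5.7 = 342 Hz.

342 Hz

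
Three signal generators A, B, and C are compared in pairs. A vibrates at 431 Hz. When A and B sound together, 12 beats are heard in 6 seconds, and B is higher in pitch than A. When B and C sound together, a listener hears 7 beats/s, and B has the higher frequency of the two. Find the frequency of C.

426 Hz

A–B: Beat frequency = 12/6 = 2 Hz.
B is above A, so f_B = 431 + 2 = 433 Hz.
C is below B, so f_C = 433 − 7 = 426 Hz.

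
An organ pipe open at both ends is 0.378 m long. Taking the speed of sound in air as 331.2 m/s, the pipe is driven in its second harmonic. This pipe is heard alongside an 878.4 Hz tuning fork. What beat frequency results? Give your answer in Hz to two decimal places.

2.21 Hz

Open pipe: f_n = n·v/(2L) = 2·331.2/(2·0.378) = 876.1905 Hz.
f_beat = |876.1905 − 878.4| = 2.21 Hz.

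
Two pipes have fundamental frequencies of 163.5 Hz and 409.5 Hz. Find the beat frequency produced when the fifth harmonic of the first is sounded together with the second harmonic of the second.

Fifth harmonic of the first: 5·163.5 = 817.5 Hz.
Second harmonic of the second: 2·409.5 = 819.0 Hz.
f_beat = |817.5 − 819.0| = 1.5 Hz.

1.5 Hz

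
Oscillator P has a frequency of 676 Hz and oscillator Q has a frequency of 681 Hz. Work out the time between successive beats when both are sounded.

0.200 s

f_beat = |676 − 681| = 5 Hz.
Beat period T = 1 / f_beat = 1 / 5 s.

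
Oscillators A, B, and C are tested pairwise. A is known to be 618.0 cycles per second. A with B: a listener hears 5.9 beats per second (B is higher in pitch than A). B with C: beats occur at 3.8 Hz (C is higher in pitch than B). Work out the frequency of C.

B is above A, so f_B = 618.0 + 5.9 = 623.9 Hz.
C is above B, so f_C = 623.9 + 3.8 = 627.7 Hz.

627.7 Hz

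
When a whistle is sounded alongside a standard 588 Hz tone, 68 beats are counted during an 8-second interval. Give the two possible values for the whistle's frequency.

Beat frequency = 68/8 = 8.5 Hz.
|f − 588| = 8.5, so f = 588 ± 8.5.

579.5 Hz or 596.5 Hz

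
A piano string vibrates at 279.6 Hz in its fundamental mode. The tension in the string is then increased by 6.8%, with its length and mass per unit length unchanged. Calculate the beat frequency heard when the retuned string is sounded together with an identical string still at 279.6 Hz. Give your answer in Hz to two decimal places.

9.35 Hz

For a string, f ∝ √T, so the new frequency is 279.6·√1.068 = 288.9501 Hz.
f_beat = |288.9501 − 279.6| = 9.35 Hz.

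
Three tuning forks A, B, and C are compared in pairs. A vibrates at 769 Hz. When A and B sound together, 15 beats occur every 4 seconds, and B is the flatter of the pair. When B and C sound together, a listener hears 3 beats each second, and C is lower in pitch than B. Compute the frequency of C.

A–B: Beat frequency = 15/4 = 3.75 Hz.
B is below A, so f_B = 769 − 3.75 = 765.25 Hz.
C is below B, so f_C = 765.25 − 3 = 762.25 Hz.

762.25 Hz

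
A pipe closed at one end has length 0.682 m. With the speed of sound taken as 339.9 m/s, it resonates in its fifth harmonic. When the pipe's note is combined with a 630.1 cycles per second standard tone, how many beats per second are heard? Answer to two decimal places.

Closed pipe (odd harmonics): f_n = n·v/(4L) = 5·339.9/(4·0.682) = 622.9839 Hz.
f_beat = |622.9839 − 630.1| = 7.12 Hz.

7.12 Hz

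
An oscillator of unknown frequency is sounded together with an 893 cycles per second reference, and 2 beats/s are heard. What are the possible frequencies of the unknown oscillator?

|f − 893| = 2, so f = 893 ± 2.

891 Hz or 895 Hz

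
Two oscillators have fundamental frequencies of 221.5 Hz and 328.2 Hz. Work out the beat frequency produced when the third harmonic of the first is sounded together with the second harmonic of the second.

8.1 Hz

Third harmonic of the first: 3·221.5 = 664.5 Hz.
Second harmonic of the second: 2·328.2 = 656.4 Hz.
f_beat = |664.5 − 656.4| = 8.1 Hz.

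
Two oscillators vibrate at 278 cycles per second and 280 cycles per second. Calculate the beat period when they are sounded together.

f_beat = |278 − 280| = 2 Hz.
Beat period T = 1 / f_beat = 1 / 2 s.

0.500 s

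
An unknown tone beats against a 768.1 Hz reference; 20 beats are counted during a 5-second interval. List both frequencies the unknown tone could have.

Beat frequency = 20/5 = 4 Hz.
|f − 768.1| = 4, so f = 768.1 ± 4.

764.1 Hz or 772.1 Hz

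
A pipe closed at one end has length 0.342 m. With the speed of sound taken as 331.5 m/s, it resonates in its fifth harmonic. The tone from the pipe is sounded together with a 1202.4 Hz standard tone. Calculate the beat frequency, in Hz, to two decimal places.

9.22 Hz

Closed pipe (odd harmonics): f_n = n·v/(4L) = 5·331.5/(4·0.342) = 1211.6228 Hz.
f_beat = |1211.6228 − 1202.4| = 9.22 Hz.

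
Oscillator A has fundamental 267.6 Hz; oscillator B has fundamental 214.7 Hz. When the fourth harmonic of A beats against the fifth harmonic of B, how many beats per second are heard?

3.1 Hz

Fourth harmonic of the first: 4·267.6 = 1070.4 Hz.
Fifth harmonic of the second: 5·214.7 = 1073.5 Hz.
f_beat = |1070.4 − 1073.5| = 3.1 Hz.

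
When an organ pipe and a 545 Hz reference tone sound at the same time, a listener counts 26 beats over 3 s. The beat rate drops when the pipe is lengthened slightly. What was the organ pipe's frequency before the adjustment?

553.6667 Hz

Beat frequency = 26/3 = 8.6667 Hz.
|f − 545| = 8.6667, so the organ pipe was at either 536.3333 Hz or 553.6667 Hz.
A longer pipe has a lower fundamental; the adjustment lowers the organ pipe's frequency.
The beat rate fell, so the adjustment moved the organ pipe toward 545 Hz — it must have started above the reference.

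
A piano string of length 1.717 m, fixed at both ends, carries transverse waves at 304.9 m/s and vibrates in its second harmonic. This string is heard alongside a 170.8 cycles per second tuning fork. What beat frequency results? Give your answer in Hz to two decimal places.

6.78 Hz

For a string fixed at both ends, f_n = n·v/(2L) = 2·304.9/(2·1.717) = 177.5772 Hz.
f_beat = |177.5772 − 170.8| = 6.78 Hz.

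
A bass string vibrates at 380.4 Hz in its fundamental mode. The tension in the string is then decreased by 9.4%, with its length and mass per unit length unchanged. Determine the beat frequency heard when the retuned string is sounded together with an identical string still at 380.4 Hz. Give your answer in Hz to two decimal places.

For a string, f ∝ √T, so the new frequency is 380.4·√0.906 = 362.0801 Hz.
f_beat = |362.0801 − 380.4| = 18.32 Hz.

18.32 Hz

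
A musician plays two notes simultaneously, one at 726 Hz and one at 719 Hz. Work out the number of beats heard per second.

The beat frequency equals the magnitude of the frequency difference.
|726 − 719| = 7 Hz.

7 Hz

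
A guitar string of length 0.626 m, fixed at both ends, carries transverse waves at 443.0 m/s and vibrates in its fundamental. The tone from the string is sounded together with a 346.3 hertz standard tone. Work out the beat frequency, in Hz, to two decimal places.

For a string fixed at both ends, f_n = n·v/(2L) = 1·443.0/(2·0.626) = 353.8339 Hz.
f_beat = |353.8339 − 346.3| = 7.53 Hz.

7.53 Hz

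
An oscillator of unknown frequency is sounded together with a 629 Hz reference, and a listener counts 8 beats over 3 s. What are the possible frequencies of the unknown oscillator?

626.3333 Hz or 631.6667 Hz

Beat frequency = 8/3 = 2.6667 Hz.
|f − 629| = 2.6667, so f = 629 ± 2.6667.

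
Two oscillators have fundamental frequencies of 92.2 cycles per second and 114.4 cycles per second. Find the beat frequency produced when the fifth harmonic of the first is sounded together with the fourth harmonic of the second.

Fifth harmonic of the first: 5·92.2 = 461.0 Hz.
Fourth harmonic of the second: 4·114.4 = 457.6 Hz.
f_beat = |461.0 − 457.6| = 3.4 Hz.

3.4 Hz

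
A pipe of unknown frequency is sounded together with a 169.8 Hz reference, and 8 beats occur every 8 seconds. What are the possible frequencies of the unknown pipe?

Beat frequency = 8/8 = 1 Hz.
|f − 169.8| = 1, so f = 169.8 ± 1.

168.8 Hz or 170.8 Hz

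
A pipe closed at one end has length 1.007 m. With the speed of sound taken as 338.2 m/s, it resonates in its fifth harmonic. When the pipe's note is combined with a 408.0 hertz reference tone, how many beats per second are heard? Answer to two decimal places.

11.81 Hz

Closed pipe (odd harmonics): f_n = n·v/(4L) = 5·338.2/(4·1.007) = 419.8113 Hz.
f_beat = |419.8113 − 408.0| = 11.81 Hz.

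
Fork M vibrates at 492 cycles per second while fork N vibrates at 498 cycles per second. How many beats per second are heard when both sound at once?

Beats arise from superposition of two nearby frequencies; the beat rate is |f₁ − f₂|.
|492 − 498| = 6 Hz.

6 Hz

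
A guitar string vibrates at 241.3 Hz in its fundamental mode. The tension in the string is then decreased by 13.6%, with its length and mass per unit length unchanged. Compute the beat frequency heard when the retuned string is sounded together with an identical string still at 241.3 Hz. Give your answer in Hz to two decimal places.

For a string, f ∝ √T, so the new frequency is 241.3·√0.864 = 224.2922 Hz.
f_beat = |224.2922 − 241.3| = 17.01 Hz.

17.01 Hz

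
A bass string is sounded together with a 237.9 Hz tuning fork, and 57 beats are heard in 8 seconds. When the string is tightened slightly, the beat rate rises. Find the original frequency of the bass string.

245.025 Hz

Beat frequency = 57/8 = 7.125 Hz.
|f − 237.9| = 7.125, so the bass string was at either 230.775 Hz or 245.025 Hz.
Increasing tension raises a string's frequency; the adjustment raises the bass string's frequency.
The beat rate rose, so the adjustment moved the bass string further from 237.9 Hz — it was already above the reference.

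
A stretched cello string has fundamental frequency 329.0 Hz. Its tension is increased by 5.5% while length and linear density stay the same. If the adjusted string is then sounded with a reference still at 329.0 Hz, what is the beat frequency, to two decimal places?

8.93 Hz

For a string, f ∝ √T, so the new frequency is 329.0·√1.055 = 337.9264 Hz.
f_beat = |337.9264 − 329.0| = 8.93 Hz.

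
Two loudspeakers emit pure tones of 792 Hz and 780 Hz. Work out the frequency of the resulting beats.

12 Hz

Beats arise from superposition of two nearby frequencies; the beat rate is |f₁ − f₂|.
|792 − 780| = 12 Hz.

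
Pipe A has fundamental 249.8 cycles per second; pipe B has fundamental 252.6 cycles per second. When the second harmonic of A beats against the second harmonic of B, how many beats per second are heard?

5.6 Hz

Second harmonic of the first: 2·249.8 = 499.6 Hz.
Second harmonic of the second: 2·252.6 = 505.2 Hz.
f_beat = |499.6 − 505.2| = 5.6 Hz.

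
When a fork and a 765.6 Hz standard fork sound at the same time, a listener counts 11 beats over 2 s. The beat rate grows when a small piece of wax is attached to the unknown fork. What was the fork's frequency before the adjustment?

760.1 Hz

Beat frequency = 11/2 = 5.5 Hz.
|f − 765.6| = 5.5, so the fork was at either 760.1 Hz or 771.1 Hz.
Loading a fork with wax lowers its frequency; the adjustment lowers the fork's frequency.
The beat rate rose, so the adjustment moved the fork further from 765.6 Hz — it was already below the reference.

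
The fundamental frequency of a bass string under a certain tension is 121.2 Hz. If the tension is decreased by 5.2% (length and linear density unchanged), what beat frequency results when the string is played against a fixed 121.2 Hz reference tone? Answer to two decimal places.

For a string, f ∝ √T, so the new frequency is 121.2·√0.948 = 118.0067 Hz.
f_beat = |118.0067 − 121.2| = 3.19 Hz.

3.19 Hz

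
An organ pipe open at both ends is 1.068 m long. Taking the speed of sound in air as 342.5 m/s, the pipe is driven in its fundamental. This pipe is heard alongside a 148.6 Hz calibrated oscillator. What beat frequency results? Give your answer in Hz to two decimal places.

Open pipe: f_n = n·v/(2L) = 1·342.5/(2·1.068) = 160.3464 Hz.
f_beat = |160.3464 − 148.6| = 11.75 Hz.

11.75 Hz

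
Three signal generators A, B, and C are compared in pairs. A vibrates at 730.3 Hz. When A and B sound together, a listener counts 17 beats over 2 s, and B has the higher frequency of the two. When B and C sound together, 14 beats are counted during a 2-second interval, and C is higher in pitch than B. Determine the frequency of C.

745.8 Hz

A–B: Beat frequency = 17/2 = 8.5 Hz.
B is above A, so f_B = 730.3 + 8.5 = 738.8 Hz.
B–C: Beat frequency = 14/2 = 7 Hz.
C is above B, so f_C = 738.8 + 7 = 745.8 Hz.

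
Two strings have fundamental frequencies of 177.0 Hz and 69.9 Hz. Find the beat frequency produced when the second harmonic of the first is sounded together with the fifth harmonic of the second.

Second harmonic of the first: 2·177.0 = 354.0 Hz.
Fifth harmonic of the second: 5·69.9 = 349.5 Hz.
f_beat = |354.0 − 349.5| = 4.5 Hz.

4.5 Hz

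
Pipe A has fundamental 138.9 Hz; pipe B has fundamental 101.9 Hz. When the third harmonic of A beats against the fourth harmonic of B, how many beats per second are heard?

9.1 Hz

Third harmonic of the first: 3·138.9 = 416.7 Hz.
Fourth harmonic of the second: 4·101.9 = 407.6 Hz.
f_beat = |416.7 − 407.6| = 9.1 Hz.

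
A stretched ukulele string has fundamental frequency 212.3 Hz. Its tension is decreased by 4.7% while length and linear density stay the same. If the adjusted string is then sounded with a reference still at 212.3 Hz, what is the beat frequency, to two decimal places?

For a string, f ∝ √T, so the new frequency is 212.3·√0.953 = 207.2509 Hz.
f_beat = |207.2509 − 212.3| = 5.05 Hz.

5.05 Hz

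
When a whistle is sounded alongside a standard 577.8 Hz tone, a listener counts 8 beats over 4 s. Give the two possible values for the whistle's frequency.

575.8 Hz or 579.8 Hz

Beat frequency = 8/4 = 2 Hz.
|f − 577.8| = 2, so f = 577.8 ± 2.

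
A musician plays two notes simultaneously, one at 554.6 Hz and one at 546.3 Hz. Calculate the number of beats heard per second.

Beats arise from superposition of two nearby frequencies; the beat rate is |f₁ − f₂|.
|554.6 − 546.3| = 8.3 Hz.

8.3 Hz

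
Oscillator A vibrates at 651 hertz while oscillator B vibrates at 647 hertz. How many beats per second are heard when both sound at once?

Beats arise from superposition of two nearby frequencies; the beat rate is |f₁ − f₂|.
|651 − 647| = 4 Hz.

4 Hz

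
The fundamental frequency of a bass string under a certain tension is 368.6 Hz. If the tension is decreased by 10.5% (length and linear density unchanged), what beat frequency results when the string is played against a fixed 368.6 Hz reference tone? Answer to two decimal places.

For a string, f ∝ √T, so the new frequency is 368.6·√0.895 = 348.7120 Hz.
f_beat = |348.7120 − 368.6| = 19.89 Hz.

19.89 Hz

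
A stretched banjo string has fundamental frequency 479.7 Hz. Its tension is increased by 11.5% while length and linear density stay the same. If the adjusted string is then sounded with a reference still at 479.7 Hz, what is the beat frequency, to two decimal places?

26.83 Hz

For a string, f ∝ √T, so the new frequency is 479.7·√1.115 = 506.5323 Hz.
f_beat = |506.5323 − 479.7| = 26.83 Hz.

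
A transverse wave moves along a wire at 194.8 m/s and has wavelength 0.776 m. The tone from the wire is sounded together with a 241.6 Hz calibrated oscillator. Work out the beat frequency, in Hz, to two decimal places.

Source frequency f = v/λ = 194.8/0.776 = 251.0309 Hz.
f_beat = |251.0309 − 241.6| = 9.43 Hz.

9.43 Hz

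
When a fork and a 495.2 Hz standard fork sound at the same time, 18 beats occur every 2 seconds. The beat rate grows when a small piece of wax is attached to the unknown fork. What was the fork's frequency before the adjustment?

486.2 Hz

Beat frequency = 18/2 = 9 Hz.
|f − 495.2| = 9, so the fork was at either 486.2 Hz or 504.2 Hz.
Loading a fork with wax lowers its frequency; the adjustment lowers the fork's frequency.
The beat rate rose, so the adjustment moved the fork further from 495.2 Hz — it was already below the reference.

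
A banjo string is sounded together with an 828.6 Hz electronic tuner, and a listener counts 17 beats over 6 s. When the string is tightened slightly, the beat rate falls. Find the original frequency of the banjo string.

825.7667 Hz

Beat frequency = 17/6 = 2.8333 Hz.
|f − 828.6| = 2.8333, so the banjo string was at either 825.7667 Hz or 831.4333 Hz.
Increasing tension raises a string's frequency; the adjustment raises the banjo string's frequency.
The beat rate fell, so the adjustment moved the banjo string toward 828.6 Hz — it must have started below the reference.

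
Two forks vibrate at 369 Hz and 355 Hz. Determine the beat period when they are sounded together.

0.071 s

f_beat = |369 − 355| = 14 Hz.
Beat period T = 1 / f_beat = 1 / 14 s.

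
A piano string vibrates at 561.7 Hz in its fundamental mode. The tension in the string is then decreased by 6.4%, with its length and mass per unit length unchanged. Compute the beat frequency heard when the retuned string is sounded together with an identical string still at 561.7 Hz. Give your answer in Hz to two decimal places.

For a string, f ∝ √T, so the new frequency is 561.7·√0.936 = 543.4284 Hz.
f_beat = |543.4284 − 561.7| = 18.27 Hz.

18.27 Hz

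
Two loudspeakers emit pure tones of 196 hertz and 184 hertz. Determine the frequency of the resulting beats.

The beat frequency equals the magnitude of the frequency difference.
|196 − 184| = 12 Hz.

12 Hz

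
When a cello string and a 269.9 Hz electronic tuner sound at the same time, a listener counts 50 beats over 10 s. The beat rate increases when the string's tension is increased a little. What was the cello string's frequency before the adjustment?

274.9 Hz

Beat frequency = 50/10 = 5 Hz.
|f − 269.9| = 5, so the cello string was at either 264.9 Hz or 274.9 Hz.
Higher tension means higher frequency; the adjustment raises the cello string's frequency.
The beat rate rose, so the adjustment moved the cello string further from 269.9 Hz — it was already above the reference.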